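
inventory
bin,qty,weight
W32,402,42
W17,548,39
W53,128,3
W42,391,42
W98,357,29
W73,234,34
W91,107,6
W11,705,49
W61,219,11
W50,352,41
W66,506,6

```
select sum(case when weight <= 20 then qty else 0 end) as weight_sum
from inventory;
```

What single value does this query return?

960

bin=W32: ✗
bin=W17: ✗
bin=W53: ✓ → 128
bin=W42: ✗
bin=W98: ✗
bin=W73: ✗
bin=W91: ✓ → 107
bin=W11: ✗
bin=W61: ✓ → 219
bin=W50: ✗
bin=W66: ✓ → 506
weight_sum = 128 + 107 + 219 + 506 = 960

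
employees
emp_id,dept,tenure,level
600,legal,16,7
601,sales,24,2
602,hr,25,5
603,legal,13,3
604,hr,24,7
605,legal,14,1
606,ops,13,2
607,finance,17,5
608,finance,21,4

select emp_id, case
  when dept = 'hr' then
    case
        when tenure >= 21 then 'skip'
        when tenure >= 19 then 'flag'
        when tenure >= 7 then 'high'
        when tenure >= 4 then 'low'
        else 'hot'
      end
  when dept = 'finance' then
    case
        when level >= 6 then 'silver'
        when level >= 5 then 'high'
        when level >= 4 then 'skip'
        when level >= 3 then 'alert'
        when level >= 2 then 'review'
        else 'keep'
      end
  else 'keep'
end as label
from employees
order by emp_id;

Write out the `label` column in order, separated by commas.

emp_id=600: dept='legal' → outer ELSE → keep
emp_id=601: dept='sales' → outer ELSE → keep
emp_id=602: dept='hr' → inner[tenure >= 21] → skip
emp_id=603: dept='legal' → outer ELSE → keep
emp_id=604: dept='hr' → inner[tenure >= 21] → skip
emp_id=605: dept='legal' → outer ELSE → keep
emp_id=606: dept='ops' → outer ELSE → keep
emp_id=607: dept='finance' → inner[level >= 5] → high
emp_id=608: dept='finance' → inner[level >= 4] → skip

keep, keep, skip, keep, skip, keep, keep, high, skip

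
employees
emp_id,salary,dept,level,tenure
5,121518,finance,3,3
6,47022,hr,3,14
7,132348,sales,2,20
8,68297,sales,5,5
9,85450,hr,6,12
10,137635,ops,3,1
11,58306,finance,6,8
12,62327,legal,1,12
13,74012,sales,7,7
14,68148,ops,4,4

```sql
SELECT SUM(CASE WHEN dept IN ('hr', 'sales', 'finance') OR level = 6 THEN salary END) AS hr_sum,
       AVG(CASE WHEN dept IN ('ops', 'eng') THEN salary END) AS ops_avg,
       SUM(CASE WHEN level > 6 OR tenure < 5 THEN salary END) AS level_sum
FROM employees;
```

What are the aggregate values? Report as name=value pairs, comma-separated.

[hr_sum: dept IN ('hr', 'sales', 'finance') OR level = 6]
emp_id=5: ✓ → 121518
emp_id=6: ✓ → 47022
emp_id=7: ✓ → 132348
emp_id=8: ✓ → 68297
emp_id=9: ✓ → 85450
emp_id=10: ✗
emp_id=11: ✓ → 58306
emp_id=12: ✗
emp_id=13: ✓ → 74012
emp_id=14: ✗
hr_sum = 121518 + 47022 + 132348 + 68297 + 85450 + 58306 + 74012 = 586953
—
[ops_avg: dept IN ('ops', 'eng')]
emp_id=5: ✗
emp_id=6: ✗
emp_id=7: ✗
emp_id=8: ✗
emp_id=9: ✗
emp_id=10: ✓ → 137635
emp_id=11: ✗
emp_id=12: ✗
emp_id=13: ✗
emp_id=14: ✓ → 68148
ops_avg = (137635 + 68148) / 2 = 102891.5
—
[level_sum: level > 6 OR tenure < 5]
emp_id=5: ✓ → 121518
emp_id=6: ✗
emp_id=7: ✗
emp_id=8: ✗
emp_id=9: ✗
emp_id=10: ✓ → 137635
emp_id=11: ✗
emp_id=12: ✗
emp_id=13: ✓ → 74012
emp_id=14: ✓ → 68148
level_sum = 121518 + 137635 + 74012 + 68148 = 401313

hr_sum=586953, ops_avg=102891.5, level_sum=401313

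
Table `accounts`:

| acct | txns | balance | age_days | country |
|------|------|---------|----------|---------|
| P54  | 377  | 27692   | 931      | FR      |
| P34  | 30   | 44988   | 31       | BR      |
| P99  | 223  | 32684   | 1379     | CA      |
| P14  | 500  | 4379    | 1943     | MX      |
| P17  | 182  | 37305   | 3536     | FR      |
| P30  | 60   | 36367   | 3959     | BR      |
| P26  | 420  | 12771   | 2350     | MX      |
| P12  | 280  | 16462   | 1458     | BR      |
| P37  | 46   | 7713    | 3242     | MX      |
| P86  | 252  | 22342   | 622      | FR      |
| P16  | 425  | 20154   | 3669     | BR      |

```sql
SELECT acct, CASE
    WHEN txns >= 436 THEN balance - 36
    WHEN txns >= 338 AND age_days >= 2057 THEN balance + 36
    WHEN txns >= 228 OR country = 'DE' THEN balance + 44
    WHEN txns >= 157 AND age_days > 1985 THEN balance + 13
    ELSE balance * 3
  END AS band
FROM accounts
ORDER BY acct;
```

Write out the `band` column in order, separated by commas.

16506, 4343, 20190, 37318, 12807, 109101, 134964, 23139, 27736, 22386, 98052

acct=P12: txns >= 228 OR country = 'DE' → 16506
acct=P14: txns >= 436 → 4343
acct=P16: txns >= 338 AND age_days >= 2057 → 20190
acct=P17: txns >= 157 AND age_days > 1985 → 37318
acct=P26: txns >= 338 AND age_days >= 2057 → 12807
acct=P30: ELSE → 109101
acct=P34: ELSE → 134964
acct=P37: ELSE → 23139
acct=P54: txns >= 228 OR country = 'DE' → 27736
acct=P86: txns >= 228 OR country = 'DE' → 22386
acct=P99: ELSE → 98052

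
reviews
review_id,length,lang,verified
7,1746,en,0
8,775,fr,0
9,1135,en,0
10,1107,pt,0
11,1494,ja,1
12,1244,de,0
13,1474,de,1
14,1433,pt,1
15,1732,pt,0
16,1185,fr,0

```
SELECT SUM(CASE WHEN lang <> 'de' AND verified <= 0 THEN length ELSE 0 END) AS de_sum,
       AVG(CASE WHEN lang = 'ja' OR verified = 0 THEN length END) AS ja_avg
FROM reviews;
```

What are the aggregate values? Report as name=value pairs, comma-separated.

de_sum=7680, ja_avg=1302.25

[de_sum: lang <> 'de' AND verified <= 0]
review_id=7: ✓ → 1746
review_id=8: ✓ → 775
review_id=9: ✓ → 1135
review_id=10: ✓ → 1107
review_id=11: ✗
review_id=12: ✗
review_id=13: ✗
review_id=14: ✗
review_id=15: ✓ → 1732
review_id=16: ✓ → 1185
de_sum = 1746 + 775 + 1135 + 1107 + 1732 + 1185 = 7680
—
[ja_avg: lang = 'ja' OR verified = 0]
review_id=7: ✓ → 1746
review_id=8: ✓ → 775
review_id=9: ✓ → 1135
review_id=10: ✓ → 1107
review_id=11: ✓ → 1494
review_id=12: ✓ → 1244
review_id=13: ✗
review_id=14: ✗
review_id=15: ✓ → 1732
review_id=16: ✓ → 1185
ja_avg = (1746 + 775 + 1135 + 1107 + 1494 + 1244 + 1732 + 1185) / 8 = 1302.25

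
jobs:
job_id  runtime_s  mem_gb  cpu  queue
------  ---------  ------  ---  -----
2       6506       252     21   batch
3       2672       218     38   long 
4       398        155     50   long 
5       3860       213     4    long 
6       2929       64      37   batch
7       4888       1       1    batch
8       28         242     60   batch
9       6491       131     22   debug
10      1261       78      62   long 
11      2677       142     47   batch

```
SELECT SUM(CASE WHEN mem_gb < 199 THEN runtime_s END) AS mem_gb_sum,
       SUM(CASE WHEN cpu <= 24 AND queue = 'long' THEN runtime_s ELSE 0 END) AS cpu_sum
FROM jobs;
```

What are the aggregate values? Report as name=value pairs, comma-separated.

mem_gb_sum=18644, cpu_sum=3860

[mem_gb_sum: mem_gb < 199]
job_id=2: ✗
job_id=3: ✗
job_id=4: ✓ → 398
job_id=5: ✗
job_id=6: ✓ → 2929
job_id=7: ✓ → 4888
job_id=8: ✗
job_id=9: ✓ → 6491
job_id=10: ✓ → 1261
job_id=11: ✓ → 2677
mem_gb_sum = 398 + 2929 + 4888 + 6491 + 1261 + 2677 = 18644
—
[cpu_sum: cpu <= 24 AND queue = 'long']
job_id=2: ✗
job_id=3: ✗
job_id=4: ✗
job_id=5: ✓ → 3860
job_id=6: ✗
job_id=7: ✗
job_id=8: ✗
job_id=9: ✗
job_id=10: ✗
job_id=11: ✗
cpu_sum = 3860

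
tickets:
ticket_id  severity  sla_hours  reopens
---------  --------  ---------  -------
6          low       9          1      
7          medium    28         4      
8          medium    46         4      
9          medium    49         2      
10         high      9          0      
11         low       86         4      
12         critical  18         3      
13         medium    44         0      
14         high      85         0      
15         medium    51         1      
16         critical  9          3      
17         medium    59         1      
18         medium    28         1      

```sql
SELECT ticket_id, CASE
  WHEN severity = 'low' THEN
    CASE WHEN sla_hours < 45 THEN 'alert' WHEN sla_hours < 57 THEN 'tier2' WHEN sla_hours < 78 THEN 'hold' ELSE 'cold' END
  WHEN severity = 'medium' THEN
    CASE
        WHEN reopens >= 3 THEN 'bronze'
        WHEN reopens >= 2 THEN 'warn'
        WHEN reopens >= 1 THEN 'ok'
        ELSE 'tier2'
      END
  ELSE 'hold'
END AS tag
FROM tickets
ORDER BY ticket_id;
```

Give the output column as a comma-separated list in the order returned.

alert, bronze, bronze, warn, hold, cold, hold, tier2, hold, ok, hold, ok, ok

ticket_id=6: severity='low' → inner[sla_hours < 45] → alert
ticket_id=7: severity='medium' → inner[reopens >= 3] → bronze
ticket_id=8: severity='medium' → inner[reopens >= 3] → bronze
ticket_id=9: severity='medium' → inner[reopens >= 2] → warn
ticket_id=10: severity='high' → outer ELSE → hold
ticket_id=11: severity='low' → inner[ELSE] → cold
ticket_id=12: severity='critical' → outer ELSE → hold
ticket_id=13: severity='medium' → inner[ELSE] → tier2
ticket_id=14: severity='high' → outer ELSE → hold
ticket_id=15: severity='medium' → inner[reopens >= 1] → ok
ticket_id=16: severity='critical' → outer ELSE → hold
ticket_id=17: severity='medium' → inner[reopens >= 1] → ok
ticket_id=18: severity='medium' → inner[reopens >= 1] → ok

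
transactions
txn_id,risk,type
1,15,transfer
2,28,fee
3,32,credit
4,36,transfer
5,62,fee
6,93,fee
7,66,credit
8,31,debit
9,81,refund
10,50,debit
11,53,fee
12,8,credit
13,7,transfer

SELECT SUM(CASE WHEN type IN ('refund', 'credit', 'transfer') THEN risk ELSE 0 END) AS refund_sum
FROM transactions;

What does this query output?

txn_id=1: ✓ → 15
txn_id=2: ✗
txn_id=3: ✓ → 32
txn_id=4: ✓ → 36
txn_id=5: ✗
txn_id=6: ✗
txn_id=7: ✓ → 66
txn_id=8: ✗
txn_id=9: ✓ → 81
txn_id=10: ✗
txn_id=11: ✗
txn_id=12: ✓ → 8
txn_id=13: ✓ → 7
refund_sum = 15 + 32 + 36 + 66 + 81 + 8 + 7 = 245

245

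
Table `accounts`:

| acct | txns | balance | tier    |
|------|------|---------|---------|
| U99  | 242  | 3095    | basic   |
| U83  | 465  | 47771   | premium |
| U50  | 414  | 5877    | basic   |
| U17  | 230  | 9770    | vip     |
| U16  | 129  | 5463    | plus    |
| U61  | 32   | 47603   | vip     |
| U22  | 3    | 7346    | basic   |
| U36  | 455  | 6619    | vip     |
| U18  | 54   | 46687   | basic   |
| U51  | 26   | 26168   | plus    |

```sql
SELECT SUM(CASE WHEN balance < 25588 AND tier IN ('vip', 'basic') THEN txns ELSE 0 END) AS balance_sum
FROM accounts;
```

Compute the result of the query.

acct=U99: ✓ → 242
acct=U83: ✗
acct=U50: ✓ → 414
acct=U17: ✓ → 230
acct=U16: ✗
acct=U61: ✗
acct=U22: ✓ → 3
acct=U36: ✓ → 455
acct=U18: ✗
acct=U51: ✗
balance_sum = 242 + 414 + 230 + 3 + 455 = 1344

1344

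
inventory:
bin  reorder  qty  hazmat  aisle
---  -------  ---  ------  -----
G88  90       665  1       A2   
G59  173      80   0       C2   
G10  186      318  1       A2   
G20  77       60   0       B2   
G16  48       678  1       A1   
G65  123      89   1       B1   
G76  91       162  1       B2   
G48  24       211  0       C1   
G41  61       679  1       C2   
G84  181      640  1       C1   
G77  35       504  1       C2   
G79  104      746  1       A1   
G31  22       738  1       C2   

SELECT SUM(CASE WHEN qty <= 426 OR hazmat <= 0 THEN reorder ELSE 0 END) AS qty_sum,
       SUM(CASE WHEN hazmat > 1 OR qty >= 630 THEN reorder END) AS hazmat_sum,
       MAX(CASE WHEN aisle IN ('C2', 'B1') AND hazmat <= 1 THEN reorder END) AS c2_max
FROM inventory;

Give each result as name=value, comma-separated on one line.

[qty_sum: qty <= 426 OR hazmat <= 0]
bin=G88: ✗
bin=G59: ✓ → 173
bin=G10: ✓ → 186
bin=G20: ✓ → 77
bin=G16: ✗
bin=G65: ✓ → 123
bin=G76: ✓ → 91
bin=G48: ✓ → 24
bin=G41: ✗
bin=G84: ✗
bin=G77: ✗
bin=G79: ✗
bin=G31: ✗
qty_sum = 173 + 186 + 77 + 123 + 91 + 24 = 674
—
[hazmat_sum: hazmat > 1 OR qty >= 630]
bin=G88: ✓ → 90
bin=G59: ✗
bin=G10: ✗
bin=G20: ✗
bin=G16: ✓ → 48
bin=G65: ✗
bin=G76: ✗
bin=G48: ✗
bin=G41: ✓ → 61
bin=G84: ✓ → 181
bin=G77: ✗
bin=G79: ✓ → 104
bin=G31: ✓ → 22
hazmat_sum = 90 + 48 + 61 + 181 + 104 + 22 = 506
—
[c2_max: aisle IN ('C2', 'B1') AND hazmat <= 1]
bin=G88: ✗
bin=G59: ✓ → 173
bin=G10: ✗
bin=G20: ✗
bin=G16: ✗
bin=G65: ✓ → 123
bin=G76: ✗
bin=G48: ✗
bin=G41: ✓ → 61
bin=G84: ✗
bin=G77: ✓ → 35
bin=G79: ✗
bin=G31: ✓ → 22
c2_max = MAX(173, 123, 61, 35, 22) = 173

qty_sum=674, hazmat_sum=506, c2_max=173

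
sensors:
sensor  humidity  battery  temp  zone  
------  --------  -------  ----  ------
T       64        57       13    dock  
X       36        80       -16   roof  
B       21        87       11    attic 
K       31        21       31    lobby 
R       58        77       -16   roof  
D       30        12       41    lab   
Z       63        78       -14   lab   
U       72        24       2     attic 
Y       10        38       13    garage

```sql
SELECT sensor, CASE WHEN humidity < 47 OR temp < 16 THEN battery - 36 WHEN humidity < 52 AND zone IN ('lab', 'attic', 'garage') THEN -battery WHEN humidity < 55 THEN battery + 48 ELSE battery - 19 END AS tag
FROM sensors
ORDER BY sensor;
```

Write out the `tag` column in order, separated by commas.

sensor=B: humidity < 47 OR temp < 16 → 51
sensor=D: humidity < 47 OR temp < 16 → -24
sensor=K: humidity < 47 OR temp < 16 → -15
sensor=R: humidity < 47 OR temp < 16 → 41
sensor=T: humidity < 47 OR temp < 16 → 21
sensor=U: humidity < 47 OR temp < 16 → -12
sensor=X: humidity < 47 OR temp < 16 → 44
sensor=Y: humidity < 47 OR temp < 16 → 2
sensor=Z: humidity < 47 OR temp < 16 → 42

51, -24, -15, 41, 21, -12, 44, 2, 42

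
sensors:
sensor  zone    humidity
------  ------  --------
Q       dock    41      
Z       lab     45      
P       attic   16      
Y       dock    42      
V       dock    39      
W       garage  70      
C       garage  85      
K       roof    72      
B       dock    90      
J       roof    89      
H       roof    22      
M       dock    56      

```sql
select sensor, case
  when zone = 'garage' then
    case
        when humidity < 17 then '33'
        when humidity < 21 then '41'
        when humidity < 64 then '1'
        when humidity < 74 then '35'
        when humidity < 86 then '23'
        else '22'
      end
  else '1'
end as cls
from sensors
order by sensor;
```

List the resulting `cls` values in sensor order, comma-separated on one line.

1, 23, 1, 1, 1, 1, 1, 1, 1, 35, 1, 1

sensor=B: zone='dock' → outer ELSE → 1
sensor=C: zone='garage' → inner[humidity < 86] → 23
sensor=H: zone='roof' → outer ELSE → 1
sensor=J: zone='roof' → outer ELSE → 1
sensor=K: zone='roof' → outer ELSE → 1
sensor=M: zone='dock' → outer ELSE → 1
sensor=P: zone='attic' → outer ELSE → 1
sensor=Q: zone='dock' → outer ELSE → 1
sensor=V: zone='dock' → outer ELSE → 1
sensor=W: zone='garage' → inner[humidity < 74] → 35
sensor=Y: zone='dock' → outer ELSE → 1
sensor=Z: zone='lab' → outer ELSE → 1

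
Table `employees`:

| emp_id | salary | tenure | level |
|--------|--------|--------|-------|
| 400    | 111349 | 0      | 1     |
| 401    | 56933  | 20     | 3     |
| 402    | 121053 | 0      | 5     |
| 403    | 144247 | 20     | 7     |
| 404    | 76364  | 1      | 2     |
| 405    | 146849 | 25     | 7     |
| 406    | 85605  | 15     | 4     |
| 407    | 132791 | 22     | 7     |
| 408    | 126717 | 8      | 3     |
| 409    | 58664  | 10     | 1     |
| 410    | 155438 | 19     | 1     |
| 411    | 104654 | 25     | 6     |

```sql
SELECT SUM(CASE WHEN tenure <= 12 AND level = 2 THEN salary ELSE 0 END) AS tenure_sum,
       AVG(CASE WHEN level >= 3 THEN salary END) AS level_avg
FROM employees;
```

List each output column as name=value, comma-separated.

tenure_sum=76364, level_avg=114856.125

[tenure_sum: tenure <= 12 AND level = 2]
emp_id=400: ✗
emp_id=401: ✗
emp_id=402: ✗
emp_id=403: ✗
emp_id=404: ✓ → 76364
emp_id=405: ✗
emp_id=406: ✗
emp_id=407: ✗
emp_id=408: ✗
emp_id=409: ✗
emp_id=410: ✗
emp_id=411: ✗
tenure_sum = 76364
—
[level_avg: level >= 3]
emp_id=400: ✗
emp_id=401: ✓ → 56933
emp_id=402: ✓ → 121053
emp_id=403: ✓ → 144247
emp_id=404: ✗
emp_id=405: ✓ → 146849
emp_id=406: ✓ → 85605
emp_id=407: ✓ → 132791
emp_id=408: ✓ → 126717
emp_id=409: ✗
emp_id=410: ✗
emp_id=411: ✓ → 104654
level_avg = (56933 + 121053 + 144247 + 146849 + 85605 + 132791 + 126717 + 104654) / 8 = 114856.125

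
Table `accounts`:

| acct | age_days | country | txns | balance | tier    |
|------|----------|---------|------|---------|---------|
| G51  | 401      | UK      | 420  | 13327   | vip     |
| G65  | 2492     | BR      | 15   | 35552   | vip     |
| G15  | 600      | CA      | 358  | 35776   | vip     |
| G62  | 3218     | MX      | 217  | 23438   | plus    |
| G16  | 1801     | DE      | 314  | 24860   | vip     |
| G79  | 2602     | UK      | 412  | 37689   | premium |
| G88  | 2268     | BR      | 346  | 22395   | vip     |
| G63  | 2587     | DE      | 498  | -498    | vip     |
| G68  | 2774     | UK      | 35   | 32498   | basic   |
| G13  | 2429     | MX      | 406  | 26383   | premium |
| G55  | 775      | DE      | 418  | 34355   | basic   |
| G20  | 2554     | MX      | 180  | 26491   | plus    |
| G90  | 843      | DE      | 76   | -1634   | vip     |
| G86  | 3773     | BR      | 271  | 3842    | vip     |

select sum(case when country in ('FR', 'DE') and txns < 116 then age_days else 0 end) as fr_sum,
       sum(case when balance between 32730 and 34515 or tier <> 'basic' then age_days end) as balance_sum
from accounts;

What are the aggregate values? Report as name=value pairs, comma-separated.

fr_sum=843, balance_sum=26343

[fr_sum: country in ('FR', 'DE') and txns < 116]
acct=G51: ✗
acct=G65: ✗
acct=G15: ✗
acct=G62: ✗
acct=G16: ✗
acct=G79: ✗
acct=G88: ✗
acct=G63: ✗
acct=G68: ✗
acct=G13: ✗
acct=G55: ✗
acct=G20: ✗
acct=G90: ✓ → 843
acct=G86: ✗
fr_sum = 843
—
[balance_sum: balance between 32730 and 34515 or tier <> 'basic']
acct=G51: ✓ → 401
acct=G65: ✓ → 2492
acct=G15: ✓ → 600
acct=G62: ✓ → 3218
acct=G16: ✓ → 1801
acct=G79: ✓ → 2602
acct=G88: ✓ → 2268
acct=G63: ✓ → 2587
acct=G68: ✗
acct=G13: ✓ → 2429
acct=G55: ✓ → 775
acct=G20: ✓ → 2554
acct=G90: ✓ → 843
acct=G86: ✓ → 3773
balance_sum = 401 + 2492 + 600 + 3218 + 1801 + 2602 + 2268 + 2587 + 2429 + 775 + 2554 + 843 + 3773 = 26343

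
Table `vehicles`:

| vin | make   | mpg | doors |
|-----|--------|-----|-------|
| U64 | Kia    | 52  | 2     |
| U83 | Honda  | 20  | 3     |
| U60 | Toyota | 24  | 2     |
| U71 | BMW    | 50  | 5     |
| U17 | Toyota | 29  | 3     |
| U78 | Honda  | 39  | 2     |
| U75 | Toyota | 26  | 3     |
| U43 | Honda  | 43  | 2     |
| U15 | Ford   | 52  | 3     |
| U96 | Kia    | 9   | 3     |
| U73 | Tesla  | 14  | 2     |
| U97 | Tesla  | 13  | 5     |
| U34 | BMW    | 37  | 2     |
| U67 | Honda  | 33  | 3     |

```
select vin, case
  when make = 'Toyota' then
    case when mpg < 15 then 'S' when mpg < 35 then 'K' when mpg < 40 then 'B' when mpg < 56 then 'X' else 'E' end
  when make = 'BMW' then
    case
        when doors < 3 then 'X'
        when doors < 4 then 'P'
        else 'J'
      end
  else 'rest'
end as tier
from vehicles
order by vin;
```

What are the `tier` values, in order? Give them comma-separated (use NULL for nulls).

rest, K, X, rest, K, rest, rest, J, rest, K, rest, rest, rest, rest

vin=U15: make='Ford' → outer ELSE → rest
vin=U17: make='Toyota' → inner[mpg < 35] → K
vin=U34: make='BMW' → inner[doors < 3] → X
vin=U43: make='Honda' → outer ELSE → rest
vin=U60: make='Toyota' → inner[mpg < 35] → K
vin=U64: make='Kia' → outer ELSE → rest
vin=U67: make='Honda' → outer ELSE → rest
vin=U71: make='BMW' → inner[ELSE] → J
vin=U73: make='Tesla' → outer ELSE → rest
vin=U75: make='Toyota' → inner[mpg < 35] → K
vin=U78: make='Honda' → outer ELSE → rest
vin=U83: make='Honda' → outer ELSE → rest
vin=U96: make='Kia' → outer ELSE → rest
vin=U97: make='Tesla' → outer ELSE → rest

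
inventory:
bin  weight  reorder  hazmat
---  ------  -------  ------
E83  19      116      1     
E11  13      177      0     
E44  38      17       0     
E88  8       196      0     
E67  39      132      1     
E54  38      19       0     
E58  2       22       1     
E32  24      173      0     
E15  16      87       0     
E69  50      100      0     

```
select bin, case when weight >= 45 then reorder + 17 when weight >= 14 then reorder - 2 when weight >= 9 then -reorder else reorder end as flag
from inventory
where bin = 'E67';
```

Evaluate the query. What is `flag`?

bin = E67: weight=39, reorder=132, hazmat=1.
weight >= 45 → false
weight >= 14 → true → 130

130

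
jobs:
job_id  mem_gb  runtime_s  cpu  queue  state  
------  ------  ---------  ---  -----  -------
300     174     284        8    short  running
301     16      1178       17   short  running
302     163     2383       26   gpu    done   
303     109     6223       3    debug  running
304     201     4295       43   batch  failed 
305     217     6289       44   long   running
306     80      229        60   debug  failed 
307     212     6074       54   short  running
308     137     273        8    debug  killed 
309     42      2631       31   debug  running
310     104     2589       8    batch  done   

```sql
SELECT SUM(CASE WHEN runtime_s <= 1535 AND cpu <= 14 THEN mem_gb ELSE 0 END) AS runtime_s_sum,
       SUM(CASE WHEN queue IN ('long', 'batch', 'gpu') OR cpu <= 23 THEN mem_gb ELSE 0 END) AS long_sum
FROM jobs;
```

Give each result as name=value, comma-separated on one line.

[runtime_s_sum: runtime_s <= 1535 AND cpu <= 14]
job_id=300: ✓ → 174
job_id=301: ✗
job_id=302: ✗
job_id=303: ✗
job_id=304: ✗
job_id=305: ✗
job_id=306: ✗
job_id=307: ✗
job_id=308: ✓ → 137
job_id=309: ✗
job_id=310: ✗
runtime_s_sum = 174 + 137 = 311
—
[long_sum: queue IN ('long', 'batch', 'gpu') OR cpu <= 23]
job_id=300: ✓ → 174
job_id=301: ✓ → 16
job_id=302: ✓ → 163
job_id=303: ✓ → 109
job_id=304: ✓ → 201
job_id=305: ✓ → 217
job_id=306: ✗
job_id=307: ✗
job_id=308: ✓ → 137
job_id=309: ✗
job_id=310: ✓ → 104
long_sum = 174 + 16 + 163 + 109 + 201 + 217 + 137 + 104 = 1121

runtime_s_sum=311, long_sum=1121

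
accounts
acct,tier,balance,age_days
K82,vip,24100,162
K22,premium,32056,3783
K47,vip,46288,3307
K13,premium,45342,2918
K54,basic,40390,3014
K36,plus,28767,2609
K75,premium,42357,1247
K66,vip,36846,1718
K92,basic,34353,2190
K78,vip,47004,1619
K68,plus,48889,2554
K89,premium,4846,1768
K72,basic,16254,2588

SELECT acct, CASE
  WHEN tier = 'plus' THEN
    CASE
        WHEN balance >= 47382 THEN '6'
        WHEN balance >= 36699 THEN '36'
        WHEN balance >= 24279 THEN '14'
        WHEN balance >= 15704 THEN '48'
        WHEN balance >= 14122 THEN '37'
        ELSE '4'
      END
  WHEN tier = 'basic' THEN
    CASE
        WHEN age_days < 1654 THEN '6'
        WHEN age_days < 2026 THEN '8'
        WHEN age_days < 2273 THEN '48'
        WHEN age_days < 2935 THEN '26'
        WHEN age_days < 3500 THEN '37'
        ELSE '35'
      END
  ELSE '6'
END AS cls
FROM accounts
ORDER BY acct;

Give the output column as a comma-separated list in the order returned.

acct=K13: tier='premium' → outer ELSE → 6
acct=K22: tier='premium' → outer ELSE → 6
acct=K36: tier='plus' → inner[balance >= 24279] → 14
acct=K47: tier='vip' → outer ELSE → 6
acct=K54: tier='basic' → inner[age_days < 3500] → 37
acct=K66: tier='vip' → outer ELSE → 6
acct=K68: tier='plus' → inner[balance >= 47382] → 6
acct=K72: tier='basic' → inner[age_days < 2935] → 26
acct=K75: tier='premium' → outer ELSE → 6
acct=K78: tier='vip' → outer ELSE → 6
acct=K82: tier='vip' → outer ELSE → 6
acct=K89: tier='premium' → outer ELSE → 6
acct=K92: tier='basic' → inner[age_days < 2273] → 48

6, 6, 14, 6, 37, 6, 6, 26, 6, 6, 6, 6, 48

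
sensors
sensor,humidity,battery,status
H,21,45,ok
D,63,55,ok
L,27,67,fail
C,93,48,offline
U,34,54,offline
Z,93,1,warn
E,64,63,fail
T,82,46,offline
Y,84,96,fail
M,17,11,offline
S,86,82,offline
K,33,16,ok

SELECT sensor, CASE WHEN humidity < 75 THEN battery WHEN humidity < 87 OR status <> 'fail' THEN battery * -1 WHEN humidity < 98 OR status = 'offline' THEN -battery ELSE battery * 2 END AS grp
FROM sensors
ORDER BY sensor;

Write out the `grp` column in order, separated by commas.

sensor=C: humidity < 87 OR status <> 'fail' → -48
sensor=D: humidity < 75 → 55
sensor=E: humidity < 75 → 63
sensor=H: humidity < 75 → 45
sensor=K: humidity < 75 → 16
sensor=L: humidity < 75 → 67
sensor=M: humidity < 75 → 11
sensor=S: humidity < 87 OR status <> 'fail' → -82
sensor=T: humidity < 87 OR status <> 'fail' → -46
sensor=U: humidity < 75 → 54
sensor=Y: humidity < 87 OR status <> 'fail' → -96
sensor=Z: humidity < 87 OR status <> 'fail' → -1

-48, 55, 63, 45, 16, 67, 11, -82, -46, 54, -96, -1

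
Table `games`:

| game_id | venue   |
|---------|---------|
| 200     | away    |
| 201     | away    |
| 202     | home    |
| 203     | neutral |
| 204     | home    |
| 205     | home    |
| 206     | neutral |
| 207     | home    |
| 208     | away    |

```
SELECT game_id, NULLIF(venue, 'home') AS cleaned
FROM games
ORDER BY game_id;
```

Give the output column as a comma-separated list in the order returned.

game_id=200: venue=away vs home: differ → away
game_id=201: venue=away vs home: differ → away
game_id=202: venue=home vs home: equal → NULL
game_id=203: venue=neutral vs home: differ → neutral
game_id=204: venue=home vs home: equal → NULL
game_id=205: venue=home vs home: equal → NULL
game_id=206: venue=neutral vs home: differ → neutral
game_id=207: venue=home vs home: equal → NULL
game_id=208: venue=away vs home: differ → away

away, away, NULL, neutral, NULL, NULL, neutral, NULL, away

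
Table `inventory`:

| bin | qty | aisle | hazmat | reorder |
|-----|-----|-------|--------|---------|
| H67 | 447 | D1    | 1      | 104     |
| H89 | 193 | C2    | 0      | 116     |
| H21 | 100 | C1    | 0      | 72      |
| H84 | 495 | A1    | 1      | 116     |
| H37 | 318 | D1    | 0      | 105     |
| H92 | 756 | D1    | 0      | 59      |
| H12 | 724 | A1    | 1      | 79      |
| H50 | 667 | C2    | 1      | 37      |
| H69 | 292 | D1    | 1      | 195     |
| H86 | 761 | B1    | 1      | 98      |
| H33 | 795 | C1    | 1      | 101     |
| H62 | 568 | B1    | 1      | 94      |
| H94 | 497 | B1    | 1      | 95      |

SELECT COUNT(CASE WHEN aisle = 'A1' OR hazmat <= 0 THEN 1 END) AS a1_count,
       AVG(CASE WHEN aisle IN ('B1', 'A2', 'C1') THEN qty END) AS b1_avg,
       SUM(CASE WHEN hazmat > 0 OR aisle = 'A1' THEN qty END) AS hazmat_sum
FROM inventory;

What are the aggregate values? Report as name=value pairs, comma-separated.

a1_count=6, b1_avg=544.2, hazmat_sum=5246

[a1_count: aisle = 'A1' OR hazmat <= 0]
bin=H67: ✗
bin=H89: ✓ → 1
bin=H21: ✓ → 1
bin=H84: ✓ → 1
bin=H37: ✓ → 1
bin=H92: ✓ → 1
bin=H12: ✓ → 1
bin=H50: ✗
bin=H69: ✗
bin=H86: ✗
bin=H33: ✗
bin=H62: ✗
bin=H94: ✗
a1_count = COUNT(1, 1, 1, 1, 1, 1) = 6
—
[b1_avg: aisle IN ('B1', 'A2', 'C1')]
bin=H67: ✗
bin=H89: ✗
bin=H21: ✓ → 100
bin=H84: ✗
bin=H37: ✗
bin=H92: ✗
bin=H12: ✗
bin=H50: ✗
bin=H69: ✗
bin=H86: ✓ → 761
bin=H33: ✓ → 795
bin=H62: ✓ → 568
bin=H94: ✓ → 497
b1_avg = (100 + 761 + 795 + 568 + 497) / 5 = 544.2
—
[hazmat_sum: hazmat > 0 OR aisle = 'A1']
bin=H67: ✓ → 447
bin=H89: ✗
bin=H21: ✗
bin=H84: ✓ → 495
bin=H37: ✗
bin=H92: ✗
bin=H12: ✓ → 724
bin=H50: ✓ → 667
bin=H69: ✓ → 292
bin=H86: ✓ → 761
bin=H33: ✓ → 795
bin=H62: ✓ → 568
bin=H94: ✓ → 497
hazmat_sum = 447 + 495 + 724 + 667 + 292 + 761 + 795 + 568 + 497 = 5246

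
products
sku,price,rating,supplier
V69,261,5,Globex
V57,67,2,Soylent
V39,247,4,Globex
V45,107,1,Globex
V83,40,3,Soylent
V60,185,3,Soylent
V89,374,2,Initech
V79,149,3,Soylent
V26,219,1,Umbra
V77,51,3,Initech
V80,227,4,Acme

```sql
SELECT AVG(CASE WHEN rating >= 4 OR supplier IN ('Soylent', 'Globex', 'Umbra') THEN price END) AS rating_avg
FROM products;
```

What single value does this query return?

sku=V69: ✓ → 261
sku=V57: ✓ → 67
sku=V39: ✓ → 247
sku=V45: ✓ → 107
sku=V83: ✓ → 40
sku=V60: ✓ → 185
sku=V89: ✗
sku=V79: ✓ → 149
sku=V26: ✓ → 219
sku=V77: ✗
sku=V80: ✓ → 227
rating_avg = (261 + 67 + 247 + 107 + 40 + 185 + 149 + 219 + 227) / 9 = 166.8888888889

166.8888888889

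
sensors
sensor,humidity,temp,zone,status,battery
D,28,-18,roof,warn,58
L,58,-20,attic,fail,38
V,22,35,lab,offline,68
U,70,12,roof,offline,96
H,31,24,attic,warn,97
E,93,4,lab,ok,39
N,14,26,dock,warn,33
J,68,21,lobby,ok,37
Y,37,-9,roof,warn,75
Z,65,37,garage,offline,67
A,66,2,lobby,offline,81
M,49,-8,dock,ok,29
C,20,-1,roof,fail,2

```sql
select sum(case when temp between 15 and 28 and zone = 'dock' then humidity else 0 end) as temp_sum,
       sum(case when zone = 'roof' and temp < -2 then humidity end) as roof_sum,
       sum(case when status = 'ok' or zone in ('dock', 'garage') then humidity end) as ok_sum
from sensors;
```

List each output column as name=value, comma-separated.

[temp_sum: temp between 15 and 28 and zone = 'dock']
sensor=D: ✗
sensor=L: ✗
sensor=V: ✗
sensor=U: ✗
sensor=H: ✗
sensor=E: ✗
sensor=N: ✓ → 14
sensor=J: ✗
sensor=Y: ✗
sensor=Z: ✗
sensor=A: ✗
sensor=M: ✗
sensor=C: ✗
temp_sum = 14
—
[roof_sum: zone = 'roof' and temp < -2]
sensor=D: ✓ → 28
sensor=L: ✗
sensor=V: ✗
sensor=U: ✗
sensor=H: ✗
sensor=E: ✗
sensor=N: ✗
sensor=J: ✗
sensor=Y: ✓ → 37
sensor=Z: ✗
sensor=A: ✗
sensor=M: ✗
sensor=C: ✗
roof_sum = 28 + 37 = 65
—
[ok_sum: status = 'ok' or zone in ('dock', 'garage')]
sensor=D: ✗
sensor=L: ✗
sensor=V: ✗
sensor=U: ✗
sensor=H: ✗
sensor=E: ✓ → 93
sensor=N: ✓ → 14
sensor=J: ✓ → 68
sensor=Y: ✗
sensor=Z: ✓ → 65
sensor=A: ✗
sensor=M: ✓ → 49
sensor=C: ✗
ok_sum = 93 + 14 + 68 + 65 + 49 = 289

temp_sum=14, roof_sum=65, ok_sum=289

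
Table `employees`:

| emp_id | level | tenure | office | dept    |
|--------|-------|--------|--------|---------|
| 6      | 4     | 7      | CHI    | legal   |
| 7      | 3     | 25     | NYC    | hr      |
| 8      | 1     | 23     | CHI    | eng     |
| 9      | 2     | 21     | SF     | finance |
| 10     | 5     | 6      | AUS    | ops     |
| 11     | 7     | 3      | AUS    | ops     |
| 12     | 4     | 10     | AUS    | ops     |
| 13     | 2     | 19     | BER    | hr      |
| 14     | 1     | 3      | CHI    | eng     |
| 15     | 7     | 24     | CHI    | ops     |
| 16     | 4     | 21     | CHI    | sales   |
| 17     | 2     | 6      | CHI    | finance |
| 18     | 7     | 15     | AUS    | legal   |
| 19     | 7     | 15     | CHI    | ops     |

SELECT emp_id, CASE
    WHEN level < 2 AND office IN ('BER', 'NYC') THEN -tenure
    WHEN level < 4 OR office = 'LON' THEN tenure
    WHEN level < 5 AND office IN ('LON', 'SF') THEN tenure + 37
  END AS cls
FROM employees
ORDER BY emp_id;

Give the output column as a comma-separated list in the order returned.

NULL, 25, 23, 21, NULL, NULL, NULL, 19, 3, NULL, NULL, 6, NULL, NULL

emp_id=6: (no match → NULL) → NULL
emp_id=7: level < 4 OR office = 'LON' → 25
emp_id=8: level < 4 OR office = 'LON' → 23
emp_id=9: level < 4 OR office = 'LON' → 21
emp_id=10: (no match → NULL) → NULL
emp_id=11: (no match → NULL) → NULL
emp_id=12: (no match → NULL) → NULL
emp_id=13: level < 4 OR office = 'LON' → 19
emp_id=14: level < 4 OR office = 'LON' → 3
emp_id=15: (no match → NULL) → NULL
emp_id=16: (no match → NULL) → NULL
emp_id=17: level < 4 OR office = 'LON' → 6
emp_id=18: (no match → NULL) → NULL
emp_id=19: (no match → NULL) → NULL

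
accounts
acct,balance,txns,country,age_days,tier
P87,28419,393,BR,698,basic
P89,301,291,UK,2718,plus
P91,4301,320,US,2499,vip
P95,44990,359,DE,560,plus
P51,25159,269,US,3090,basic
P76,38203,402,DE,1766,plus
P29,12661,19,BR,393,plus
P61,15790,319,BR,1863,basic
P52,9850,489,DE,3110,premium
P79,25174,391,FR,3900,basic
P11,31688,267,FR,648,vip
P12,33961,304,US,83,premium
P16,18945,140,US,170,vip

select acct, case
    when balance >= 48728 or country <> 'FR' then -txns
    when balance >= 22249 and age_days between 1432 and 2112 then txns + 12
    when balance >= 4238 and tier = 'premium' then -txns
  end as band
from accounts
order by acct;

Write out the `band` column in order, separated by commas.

NULL, -304, -140, -19, -269, -489, -319, -402, NULL, -393, -291, -320, -359

acct=P11: (no match → NULL) → NULL
acct=P12: balance >= 48728 or country <> 'FR' → -304
acct=P16: balance >= 48728 or country <> 'FR' → -140
acct=P29: balance >= 48728 or country <> 'FR' → -19
acct=P51: balance >= 48728 or country <> 'FR' → -269
acct=P52: balance >= 48728 or country <> 'FR' → -489
acct=P61: balance >= 48728 or country <> 'FR' → -319
acct=P76: balance >= 48728 or country <> 'FR' → -402
acct=P79: (no match → NULL) → NULL
acct=P87: balance >= 48728 or country <> 'FR' → -393
acct=P89: balance >= 48728 or country <> 'FR' → -291
acct=P91: balance >= 48728 or country <> 'FR' → -320
acct=P95: balance >= 48728 or country <> 'FR' → -359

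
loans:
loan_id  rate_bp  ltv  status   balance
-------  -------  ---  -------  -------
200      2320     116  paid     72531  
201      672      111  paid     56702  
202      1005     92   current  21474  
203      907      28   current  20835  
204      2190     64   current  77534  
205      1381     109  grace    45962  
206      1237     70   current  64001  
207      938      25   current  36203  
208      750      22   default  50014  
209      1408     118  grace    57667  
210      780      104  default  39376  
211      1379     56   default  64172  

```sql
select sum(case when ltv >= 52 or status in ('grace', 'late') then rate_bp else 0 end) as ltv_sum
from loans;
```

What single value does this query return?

loan_id=200: ✓ → 2320
loan_id=201: ✓ → 672
loan_id=202: ✓ → 1005
loan_id=203: ✗
loan_id=204: ✓ → 2190
loan_id=205: ✓ → 1381
loan_id=206: ✓ → 1237
loan_id=207: ✗
loan_id=208: ✗
loan_id=209: ✓ → 1408
loan_id=210: ✓ → 780
loan_id=211: ✓ → 1379
ltv_sum = 2320 + 672 + 1005 + 2190 + 1381 + 1237 + 1408 + 780 + 1379 = 12372

12372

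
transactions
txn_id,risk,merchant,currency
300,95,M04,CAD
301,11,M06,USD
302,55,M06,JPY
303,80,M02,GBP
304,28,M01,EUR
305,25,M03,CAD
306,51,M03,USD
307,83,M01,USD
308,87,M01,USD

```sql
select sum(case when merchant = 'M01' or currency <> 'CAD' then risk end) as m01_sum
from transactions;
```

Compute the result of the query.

txn_id=300: ✗
txn_id=301: ✓ → 11
txn_id=302: ✓ → 55
txn_id=303: ✓ → 80
txn_id=304: ✓ → 28
txn_id=305: ✗
txn_id=306: ✓ → 51
txn_id=307: ✓ → 83
txn_id=308: ✓ → 87
m01_sum = 11 + 55 + 80 + 28 + 51 + 83 + 87 = 395

395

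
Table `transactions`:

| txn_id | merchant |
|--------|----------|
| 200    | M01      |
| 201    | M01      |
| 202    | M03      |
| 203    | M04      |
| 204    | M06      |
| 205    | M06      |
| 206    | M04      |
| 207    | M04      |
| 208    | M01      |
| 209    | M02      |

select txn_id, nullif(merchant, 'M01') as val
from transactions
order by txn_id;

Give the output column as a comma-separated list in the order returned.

txn_id=200: merchant=M01 vs M01: equal → NULL
txn_id=201: merchant=M01 vs M01: equal → NULL
txn_id=202: merchant=M03 vs M01: differ → M03
txn_id=203: merchant=M04 vs M01: differ → M04
txn_id=204: merchant=M06 vs M01: differ → M06
txn_id=205: merchant=M06 vs M01: differ → M06
txn_id=206: merchant=M04 vs M01: differ → M04
txn_id=207: merchant=M04 vs M01: differ → M04
txn_id=208: merchant=M01 vs M01: equal → NULL
txn_id=209: merchant=M02 vs M01: differ → M02

NULL, NULL, M03, M04, M06, M06, M04, M04, NULL, M02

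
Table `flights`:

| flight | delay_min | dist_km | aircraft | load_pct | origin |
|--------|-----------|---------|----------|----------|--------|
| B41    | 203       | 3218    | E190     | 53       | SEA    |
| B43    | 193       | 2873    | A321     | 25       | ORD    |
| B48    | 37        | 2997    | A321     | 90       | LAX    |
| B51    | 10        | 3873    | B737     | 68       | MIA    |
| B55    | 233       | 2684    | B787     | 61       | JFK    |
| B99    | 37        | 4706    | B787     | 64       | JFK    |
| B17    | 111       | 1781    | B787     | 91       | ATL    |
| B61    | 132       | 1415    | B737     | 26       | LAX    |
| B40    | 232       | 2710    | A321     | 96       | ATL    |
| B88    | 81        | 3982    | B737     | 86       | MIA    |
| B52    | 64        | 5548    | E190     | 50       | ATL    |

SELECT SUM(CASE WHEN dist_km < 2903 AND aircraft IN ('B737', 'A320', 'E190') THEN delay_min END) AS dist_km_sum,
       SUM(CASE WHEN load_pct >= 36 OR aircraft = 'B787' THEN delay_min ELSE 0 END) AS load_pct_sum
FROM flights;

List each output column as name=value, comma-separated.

[dist_km_sum: dist_km < 2903 AND aircraft IN ('B737', 'A320', 'E190')]
flight=B41: ✗
flight=B43: ✗
flight=B48: ✗
flight=B51: ✗
flight=B55: ✗
flight=B99: ✗
flight=B17: ✗
flight=B61: ✓ → 132
flight=B40: ✗
flight=B88: ✗
flight=B52: ✗
dist_km_sum = 132
—
[load_pct_sum: load_pct >= 36 OR aircraft = 'B787']
flight=B41: ✓ → 203
flight=B43: ✗
flight=B48: ✓ → 37
flight=B51: ✓ → 10
flight=B55: ✓ → 233
flight=B99: ✓ → 37
flight=B17: ✓ → 111
flight=B61: ✗
flight=B40: ✓ → 232
flight=B88: ✓ → 81
flight=B52: ✓ → 64
load_pct_sum = 203 + 37 + 10 + 233 + 37 + 111 + 232 + 81 + 64 = 1008

dist_km_sum=132, load_pct_sum=1008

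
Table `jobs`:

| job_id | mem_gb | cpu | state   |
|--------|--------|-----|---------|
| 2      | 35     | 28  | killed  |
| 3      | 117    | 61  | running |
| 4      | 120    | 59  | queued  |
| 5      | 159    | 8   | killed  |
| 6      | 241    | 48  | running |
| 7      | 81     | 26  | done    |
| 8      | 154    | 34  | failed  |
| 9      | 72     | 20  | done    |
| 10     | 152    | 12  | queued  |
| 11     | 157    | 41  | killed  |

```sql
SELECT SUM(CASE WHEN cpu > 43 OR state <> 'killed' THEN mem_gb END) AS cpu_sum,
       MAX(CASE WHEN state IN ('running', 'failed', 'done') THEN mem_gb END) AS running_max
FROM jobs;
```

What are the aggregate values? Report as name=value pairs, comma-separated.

[cpu_sum: cpu > 43 OR state <> 'killed']
job_id=2: ✗
job_id=3: ✓ → 117
job_id=4: ✓ → 120
job_id=5: ✗
job_id=6: ✓ → 241
job_id=7: ✓ → 81
job_id=8: ✓ → 154
job_id=9: ✓ → 72
job_id=10: ✓ → 152
job_id=11: ✗
cpu_sum = 117 + 120 + 241 + 81 + 154 + 72 + 152 = 937
—
[running_max: state IN ('running', 'failed', 'done')]
job_id=2: ✗
job_id=3: ✓ → 117
job_id=4: ✗
job_id=5: ✗
job_id=6: ✓ → 241
job_id=7: ✓ → 81
job_id=8: ✓ → 154
job_id=9: ✓ → 72
job_id=10: ✗
job_id=11: ✗
running_max = MAX(117, 241, 81, 154, 72) = 241

cpu_sum=937, running_max=241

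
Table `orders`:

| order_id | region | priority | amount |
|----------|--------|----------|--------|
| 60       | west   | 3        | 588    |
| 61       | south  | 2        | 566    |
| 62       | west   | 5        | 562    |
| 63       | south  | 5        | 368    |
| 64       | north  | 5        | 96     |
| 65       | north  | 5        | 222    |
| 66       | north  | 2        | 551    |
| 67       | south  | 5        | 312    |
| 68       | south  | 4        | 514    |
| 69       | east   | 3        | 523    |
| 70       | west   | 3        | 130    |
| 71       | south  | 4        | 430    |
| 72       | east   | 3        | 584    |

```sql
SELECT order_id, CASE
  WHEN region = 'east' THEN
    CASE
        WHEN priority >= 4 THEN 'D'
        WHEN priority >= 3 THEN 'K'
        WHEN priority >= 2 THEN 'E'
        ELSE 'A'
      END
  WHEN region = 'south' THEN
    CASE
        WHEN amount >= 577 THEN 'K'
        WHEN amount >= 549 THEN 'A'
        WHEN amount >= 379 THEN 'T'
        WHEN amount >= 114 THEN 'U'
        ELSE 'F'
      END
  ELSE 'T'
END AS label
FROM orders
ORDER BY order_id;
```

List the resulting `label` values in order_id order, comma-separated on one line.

T, A, T, U, T, T, T, U, T, K, T, T, K

order_id=60: region='west' → outer ELSE → T
order_id=61: region='south' → inner[amount >= 549] → A
order_id=62: region='west' → outer ELSE → T
order_id=63: region='south' → inner[amount >= 114] → U
order_id=64: region='north' → outer ELSE → T
order_id=65: region='north' → outer ELSE → T
order_id=66: region='north' → outer ELSE → T
order_id=67: region='south' → inner[amount >= 114] → U
order_id=68: region='south' → inner[amount >= 379] → T
order_id=69: region='east' → inner[priority >= 3] → K
order_id=70: region='west' → outer ELSE → T
order_id=71: region='south' → inner[amount >= 379] → T
order_id=72: region='east' → inner[priority >= 3] → K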